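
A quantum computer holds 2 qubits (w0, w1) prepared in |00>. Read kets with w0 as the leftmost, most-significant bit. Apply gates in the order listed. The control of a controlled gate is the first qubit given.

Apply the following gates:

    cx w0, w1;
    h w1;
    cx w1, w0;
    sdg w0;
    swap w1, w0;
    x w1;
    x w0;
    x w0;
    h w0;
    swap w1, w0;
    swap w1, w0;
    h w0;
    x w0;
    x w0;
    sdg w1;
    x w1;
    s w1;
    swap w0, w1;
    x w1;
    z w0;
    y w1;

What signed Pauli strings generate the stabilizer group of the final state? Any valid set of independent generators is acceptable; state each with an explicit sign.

One valid set of independent stabilizer generators is +XY, +ZZ (any independent generating set of the same group is equally correct). Key observation: the block from step 7 through step 14 cancels to the identity and can be dropped.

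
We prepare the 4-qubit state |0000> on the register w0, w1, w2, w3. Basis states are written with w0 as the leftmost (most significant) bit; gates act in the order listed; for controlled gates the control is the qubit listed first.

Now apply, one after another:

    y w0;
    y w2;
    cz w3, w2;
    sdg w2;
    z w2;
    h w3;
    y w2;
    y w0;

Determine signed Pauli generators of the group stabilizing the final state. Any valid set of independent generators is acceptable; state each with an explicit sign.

One valid set of independent stabilizer generators is +IIIX, +ZIII, +IZII, +IIZI (any independent generating set of the same group is equally correct).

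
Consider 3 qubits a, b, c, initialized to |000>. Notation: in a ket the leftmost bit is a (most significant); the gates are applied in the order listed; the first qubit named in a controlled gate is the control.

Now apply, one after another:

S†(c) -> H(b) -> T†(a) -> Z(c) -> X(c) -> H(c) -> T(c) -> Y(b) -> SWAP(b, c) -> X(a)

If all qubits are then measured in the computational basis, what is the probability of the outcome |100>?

The probability of measuring |100> is 1/4.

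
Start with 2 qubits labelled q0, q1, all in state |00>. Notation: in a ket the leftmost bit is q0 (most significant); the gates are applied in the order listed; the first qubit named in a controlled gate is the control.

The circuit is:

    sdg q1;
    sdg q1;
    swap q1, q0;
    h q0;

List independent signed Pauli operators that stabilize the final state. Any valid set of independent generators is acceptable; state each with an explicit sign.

The final state is stabilized by the group generated by +XI, +IZ; other independent generating sets are equally valid.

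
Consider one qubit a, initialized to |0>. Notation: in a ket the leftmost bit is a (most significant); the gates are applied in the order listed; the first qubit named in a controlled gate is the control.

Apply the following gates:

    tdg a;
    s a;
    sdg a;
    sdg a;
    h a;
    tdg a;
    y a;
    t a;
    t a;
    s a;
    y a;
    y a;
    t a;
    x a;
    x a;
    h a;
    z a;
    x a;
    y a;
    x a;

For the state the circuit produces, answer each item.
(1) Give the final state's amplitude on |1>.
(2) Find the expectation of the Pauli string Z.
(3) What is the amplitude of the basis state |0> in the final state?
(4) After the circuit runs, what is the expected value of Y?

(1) The final state's coefficient on |1> equals -sqrt(2)/2. Key observation: steps 14-15 multiply out to the identity, so the circuit reduces to the remaining gates.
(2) In the final state, Z has expectation 0.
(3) |0> carries amplitude (1 - I)*exp(3*I*pi/4)/2 in the final state.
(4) The expectation value of Y is 1.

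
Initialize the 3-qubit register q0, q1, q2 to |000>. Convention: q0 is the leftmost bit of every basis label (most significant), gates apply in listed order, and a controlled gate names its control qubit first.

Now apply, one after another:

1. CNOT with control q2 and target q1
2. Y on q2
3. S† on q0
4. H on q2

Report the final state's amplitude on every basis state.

The resulting statevector has amplitude sqrt(2)*I/2 on |000>, -sqrt(2)*I/2 on |001>, and 0 on every other basis state.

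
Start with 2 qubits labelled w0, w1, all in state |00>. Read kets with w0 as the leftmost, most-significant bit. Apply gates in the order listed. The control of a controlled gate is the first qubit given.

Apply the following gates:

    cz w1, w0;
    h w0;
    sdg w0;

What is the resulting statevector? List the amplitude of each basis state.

After the circuit, the state carries amplitude sqrt(2)/2 on |00>, 0 on |01>, -sqrt(2)*I/2 on |10>, 0 on |11>.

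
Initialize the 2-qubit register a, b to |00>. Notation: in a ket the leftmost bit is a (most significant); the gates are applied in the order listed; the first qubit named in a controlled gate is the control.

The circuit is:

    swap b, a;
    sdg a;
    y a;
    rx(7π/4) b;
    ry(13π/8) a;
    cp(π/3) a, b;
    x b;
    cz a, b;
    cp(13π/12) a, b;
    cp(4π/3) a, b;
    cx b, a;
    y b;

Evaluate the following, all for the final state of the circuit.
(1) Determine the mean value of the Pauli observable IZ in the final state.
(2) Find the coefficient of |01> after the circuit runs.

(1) In the final state, IZ has expectation sqrt(2)/2.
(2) The final state's coefficient on |01> equals -I*sqrt(2 - sqrt(2))*sin(3*pi/16)/2.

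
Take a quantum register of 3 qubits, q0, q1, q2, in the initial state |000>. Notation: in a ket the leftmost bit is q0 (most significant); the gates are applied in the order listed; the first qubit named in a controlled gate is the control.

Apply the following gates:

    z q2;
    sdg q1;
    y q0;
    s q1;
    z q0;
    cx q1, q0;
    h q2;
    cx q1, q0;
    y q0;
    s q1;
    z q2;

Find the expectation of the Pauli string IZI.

In the final state, IZI has expectation 1.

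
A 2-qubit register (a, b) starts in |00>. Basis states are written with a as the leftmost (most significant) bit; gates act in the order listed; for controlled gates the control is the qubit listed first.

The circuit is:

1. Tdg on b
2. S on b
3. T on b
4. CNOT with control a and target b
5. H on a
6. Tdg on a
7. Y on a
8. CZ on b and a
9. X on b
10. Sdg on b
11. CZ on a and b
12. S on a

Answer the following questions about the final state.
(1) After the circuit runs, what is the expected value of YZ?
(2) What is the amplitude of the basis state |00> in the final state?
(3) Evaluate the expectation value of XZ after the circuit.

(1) In the final state, YZ has expectation -sqrt(2)/2.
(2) The amplitude on |00> is 0.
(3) In the final state, XZ has expectation sqrt(2)/2.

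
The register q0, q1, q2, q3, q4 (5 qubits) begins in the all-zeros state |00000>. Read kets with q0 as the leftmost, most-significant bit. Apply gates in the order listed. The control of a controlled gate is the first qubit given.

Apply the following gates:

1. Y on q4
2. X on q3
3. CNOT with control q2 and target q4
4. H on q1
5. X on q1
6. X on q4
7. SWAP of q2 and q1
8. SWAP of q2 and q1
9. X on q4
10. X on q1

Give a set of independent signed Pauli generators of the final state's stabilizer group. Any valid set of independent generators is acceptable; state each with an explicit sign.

The final state is stabilized by the group generated by +IXIII, +ZIIII, +IIZII, -IIIZI, -IIIIZ; other independent generating sets are equally valid.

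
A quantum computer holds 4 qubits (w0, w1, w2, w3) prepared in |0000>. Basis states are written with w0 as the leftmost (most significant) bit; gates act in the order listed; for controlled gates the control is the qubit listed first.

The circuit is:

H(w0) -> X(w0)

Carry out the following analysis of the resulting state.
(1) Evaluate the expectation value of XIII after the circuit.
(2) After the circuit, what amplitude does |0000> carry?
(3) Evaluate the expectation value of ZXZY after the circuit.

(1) The expectation value of XIII is 1.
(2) The final state's coefficient on |0000> equals sqrt(2)/2.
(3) The expectation value of ZXZY is 0.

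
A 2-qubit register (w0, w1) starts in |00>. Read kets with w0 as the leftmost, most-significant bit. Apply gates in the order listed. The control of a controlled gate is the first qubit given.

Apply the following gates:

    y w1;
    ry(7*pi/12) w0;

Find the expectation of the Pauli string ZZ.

The observable ZZ averages to -sqrt(2)/4 + sqrt(6)/4.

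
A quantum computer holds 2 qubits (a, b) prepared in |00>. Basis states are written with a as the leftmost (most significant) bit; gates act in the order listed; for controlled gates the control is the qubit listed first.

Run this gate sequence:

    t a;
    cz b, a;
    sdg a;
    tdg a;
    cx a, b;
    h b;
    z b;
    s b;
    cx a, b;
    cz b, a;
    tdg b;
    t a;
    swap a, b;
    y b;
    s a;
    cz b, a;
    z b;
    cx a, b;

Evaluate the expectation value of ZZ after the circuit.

In the final state, ZZ has expectation -1.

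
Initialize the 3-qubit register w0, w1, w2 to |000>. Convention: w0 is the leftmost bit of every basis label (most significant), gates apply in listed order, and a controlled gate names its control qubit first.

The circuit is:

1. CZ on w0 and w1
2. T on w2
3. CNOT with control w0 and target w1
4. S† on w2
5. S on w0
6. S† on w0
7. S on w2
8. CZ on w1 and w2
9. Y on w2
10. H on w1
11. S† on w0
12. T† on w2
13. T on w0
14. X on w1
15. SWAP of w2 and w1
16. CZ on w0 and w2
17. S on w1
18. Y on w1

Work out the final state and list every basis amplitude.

The final amplitudes are sqrt(2)*exp(I*pi/4)/2 on |000>, sqrt(2)*exp(I*pi/4)/2 on |001>, and 0 on every other basis state.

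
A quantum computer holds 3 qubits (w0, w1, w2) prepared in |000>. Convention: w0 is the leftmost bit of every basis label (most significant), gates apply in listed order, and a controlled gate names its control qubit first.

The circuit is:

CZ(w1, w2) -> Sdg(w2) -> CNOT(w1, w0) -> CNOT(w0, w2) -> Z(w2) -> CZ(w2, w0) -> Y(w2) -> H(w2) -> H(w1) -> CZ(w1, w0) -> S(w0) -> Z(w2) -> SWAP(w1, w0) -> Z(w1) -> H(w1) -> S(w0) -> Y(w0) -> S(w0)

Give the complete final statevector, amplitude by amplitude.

The final amplitudes are sqrt(2)*I/4 on |000>, sqrt(2)*I/4 on |001>, sqrt(2)*I/4 on |010>, sqrt(2)*I/4 on |011>, -sqrt(2)*I/4 on |100>, -sqrt(2)*I/4 on |101>, -sqrt(2)*I/4 on |110>, -sqrt(2)*I/4 on |111>.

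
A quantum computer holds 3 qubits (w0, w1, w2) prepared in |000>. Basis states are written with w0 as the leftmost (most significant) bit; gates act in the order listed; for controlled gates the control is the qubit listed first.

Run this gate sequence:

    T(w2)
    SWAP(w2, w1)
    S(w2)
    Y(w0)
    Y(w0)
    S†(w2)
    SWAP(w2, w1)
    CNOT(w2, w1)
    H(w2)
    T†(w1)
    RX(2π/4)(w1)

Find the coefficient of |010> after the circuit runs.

The amplitude on |010> is -I/2. Key observation: steps 2-7 multiply out to the identity, so the circuit reduces to the remaining gates.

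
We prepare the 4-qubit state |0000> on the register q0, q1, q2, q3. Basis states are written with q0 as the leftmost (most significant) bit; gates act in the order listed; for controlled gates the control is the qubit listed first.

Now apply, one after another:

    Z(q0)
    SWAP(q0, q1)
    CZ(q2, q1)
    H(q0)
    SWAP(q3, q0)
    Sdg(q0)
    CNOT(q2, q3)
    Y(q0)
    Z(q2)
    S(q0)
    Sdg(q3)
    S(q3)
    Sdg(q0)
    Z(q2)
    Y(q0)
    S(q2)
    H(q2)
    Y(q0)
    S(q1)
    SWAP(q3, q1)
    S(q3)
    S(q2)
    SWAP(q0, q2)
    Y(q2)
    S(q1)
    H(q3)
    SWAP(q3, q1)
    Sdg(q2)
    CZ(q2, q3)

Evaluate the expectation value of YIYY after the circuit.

The expectation value of YIYY is 0. Key observation: the block from step 8 through step 15 cancels to the identity and can be dropped.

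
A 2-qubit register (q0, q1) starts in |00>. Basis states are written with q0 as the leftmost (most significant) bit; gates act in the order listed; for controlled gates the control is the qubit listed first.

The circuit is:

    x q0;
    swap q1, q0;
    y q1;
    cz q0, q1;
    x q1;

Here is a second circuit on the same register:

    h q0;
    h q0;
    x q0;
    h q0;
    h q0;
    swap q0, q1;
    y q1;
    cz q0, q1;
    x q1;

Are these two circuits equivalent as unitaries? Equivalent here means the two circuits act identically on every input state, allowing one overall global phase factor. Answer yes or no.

Yes, they are equivalent — the unitaries differ by at most a global phase.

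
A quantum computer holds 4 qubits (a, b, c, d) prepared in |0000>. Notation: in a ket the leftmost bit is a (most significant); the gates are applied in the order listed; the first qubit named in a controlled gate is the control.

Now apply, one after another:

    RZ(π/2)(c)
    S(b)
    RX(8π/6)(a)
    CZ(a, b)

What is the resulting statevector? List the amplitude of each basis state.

The final amplitudes are exp(3*I*pi/4)/2 on |0000>, -sqrt(3)*exp(I*pi/4)/2 on |1000>, and 0 on every other basis state.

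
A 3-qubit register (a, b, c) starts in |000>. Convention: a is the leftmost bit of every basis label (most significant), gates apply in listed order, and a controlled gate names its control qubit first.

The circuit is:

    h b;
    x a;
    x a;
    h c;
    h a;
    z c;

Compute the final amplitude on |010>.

The amplitude on |010> is sqrt(2)/4.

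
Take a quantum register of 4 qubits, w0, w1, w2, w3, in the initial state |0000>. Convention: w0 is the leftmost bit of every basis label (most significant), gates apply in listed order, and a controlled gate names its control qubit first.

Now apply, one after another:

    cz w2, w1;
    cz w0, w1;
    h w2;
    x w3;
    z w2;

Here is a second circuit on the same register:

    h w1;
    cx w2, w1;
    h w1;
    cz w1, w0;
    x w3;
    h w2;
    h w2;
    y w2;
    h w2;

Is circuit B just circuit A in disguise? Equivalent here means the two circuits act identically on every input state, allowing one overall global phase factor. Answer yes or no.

No — the two circuits implement different unitaries, even allowing a global phase.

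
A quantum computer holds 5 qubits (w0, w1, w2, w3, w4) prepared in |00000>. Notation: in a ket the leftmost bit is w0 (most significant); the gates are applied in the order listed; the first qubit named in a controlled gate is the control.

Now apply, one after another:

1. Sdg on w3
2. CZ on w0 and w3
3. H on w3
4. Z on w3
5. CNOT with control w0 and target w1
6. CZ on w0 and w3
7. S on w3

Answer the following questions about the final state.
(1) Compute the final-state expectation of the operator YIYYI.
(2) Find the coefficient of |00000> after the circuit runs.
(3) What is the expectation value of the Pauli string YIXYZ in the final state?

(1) The observable YIYYI averages to 0.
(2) The amplitude on |00000> is sqrt(2)/2.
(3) The observable YIXYZ averages to 0.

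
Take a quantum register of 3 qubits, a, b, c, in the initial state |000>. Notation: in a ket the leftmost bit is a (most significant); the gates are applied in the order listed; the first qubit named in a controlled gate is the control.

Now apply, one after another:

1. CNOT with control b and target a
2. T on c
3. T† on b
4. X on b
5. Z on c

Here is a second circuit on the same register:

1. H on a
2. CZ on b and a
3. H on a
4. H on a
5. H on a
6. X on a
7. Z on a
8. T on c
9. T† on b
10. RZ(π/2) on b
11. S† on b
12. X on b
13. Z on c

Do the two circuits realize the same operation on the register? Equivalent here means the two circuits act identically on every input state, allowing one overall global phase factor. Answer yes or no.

No — the two circuits implement different unitaries, even allowing a global phase.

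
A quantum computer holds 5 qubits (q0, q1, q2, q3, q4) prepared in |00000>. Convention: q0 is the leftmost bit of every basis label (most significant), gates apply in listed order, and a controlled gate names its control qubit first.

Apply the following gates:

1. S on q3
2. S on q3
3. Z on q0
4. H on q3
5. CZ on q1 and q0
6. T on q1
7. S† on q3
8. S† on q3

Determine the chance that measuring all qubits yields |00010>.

Outcome |00010> occurs with probability 1/2.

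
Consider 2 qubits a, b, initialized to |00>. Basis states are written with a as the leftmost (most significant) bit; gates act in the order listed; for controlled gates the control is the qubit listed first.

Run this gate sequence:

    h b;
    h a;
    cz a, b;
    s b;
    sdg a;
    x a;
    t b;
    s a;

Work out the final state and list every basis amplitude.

The final amplitudes are -I/2 on |00>, -exp(I*pi/4)/2 on |01>, I/2 on |10>, -exp(I*pi/4)/2 on |11>.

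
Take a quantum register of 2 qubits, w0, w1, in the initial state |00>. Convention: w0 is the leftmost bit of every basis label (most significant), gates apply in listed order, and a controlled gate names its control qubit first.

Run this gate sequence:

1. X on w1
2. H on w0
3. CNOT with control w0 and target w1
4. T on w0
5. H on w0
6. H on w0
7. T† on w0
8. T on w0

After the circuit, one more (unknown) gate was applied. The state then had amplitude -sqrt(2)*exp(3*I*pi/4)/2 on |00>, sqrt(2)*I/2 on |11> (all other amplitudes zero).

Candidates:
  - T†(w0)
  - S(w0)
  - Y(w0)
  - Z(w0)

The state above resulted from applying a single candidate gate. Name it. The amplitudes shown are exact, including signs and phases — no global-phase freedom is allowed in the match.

The unique candidate consistent with the amplitudes is Y(w0). Key observation: gates 4-7 undo each other exactly, leaving only the rest of the circuit to track.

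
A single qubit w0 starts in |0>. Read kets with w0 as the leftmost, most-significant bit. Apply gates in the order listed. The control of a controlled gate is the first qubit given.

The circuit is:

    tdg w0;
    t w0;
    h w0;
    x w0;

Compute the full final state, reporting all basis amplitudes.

The final amplitudes are sqrt(2)/2 on |0>, sqrt(2)/2 on |1>.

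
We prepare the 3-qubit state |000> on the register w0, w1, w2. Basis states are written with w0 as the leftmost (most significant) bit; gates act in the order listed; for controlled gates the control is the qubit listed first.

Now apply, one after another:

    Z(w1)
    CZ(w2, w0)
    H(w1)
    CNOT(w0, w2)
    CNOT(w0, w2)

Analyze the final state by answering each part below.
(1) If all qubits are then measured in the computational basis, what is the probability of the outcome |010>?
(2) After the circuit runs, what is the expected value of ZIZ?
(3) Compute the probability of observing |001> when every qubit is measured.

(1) The probability of measuring |010> is 1/2. Key observation: gates 4-5 undo each other exactly, leaving only the rest of the circuit to track.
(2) In the final state, ZIZ has expectation 1.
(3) Outcome |001> occurs with probability 0.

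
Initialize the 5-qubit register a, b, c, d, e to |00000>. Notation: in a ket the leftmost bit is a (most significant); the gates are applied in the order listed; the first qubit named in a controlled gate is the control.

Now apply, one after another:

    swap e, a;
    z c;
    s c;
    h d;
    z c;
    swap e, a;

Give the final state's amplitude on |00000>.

The final state's coefficient on |00000> equals sqrt(2)/2.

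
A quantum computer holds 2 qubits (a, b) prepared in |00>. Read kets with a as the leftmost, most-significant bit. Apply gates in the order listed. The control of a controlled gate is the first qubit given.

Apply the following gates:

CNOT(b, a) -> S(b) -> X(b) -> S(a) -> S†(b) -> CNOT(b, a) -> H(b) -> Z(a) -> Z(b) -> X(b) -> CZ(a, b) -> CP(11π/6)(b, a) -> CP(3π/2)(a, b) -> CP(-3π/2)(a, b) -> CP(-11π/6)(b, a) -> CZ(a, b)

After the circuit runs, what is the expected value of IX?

The observable IX averages to 1.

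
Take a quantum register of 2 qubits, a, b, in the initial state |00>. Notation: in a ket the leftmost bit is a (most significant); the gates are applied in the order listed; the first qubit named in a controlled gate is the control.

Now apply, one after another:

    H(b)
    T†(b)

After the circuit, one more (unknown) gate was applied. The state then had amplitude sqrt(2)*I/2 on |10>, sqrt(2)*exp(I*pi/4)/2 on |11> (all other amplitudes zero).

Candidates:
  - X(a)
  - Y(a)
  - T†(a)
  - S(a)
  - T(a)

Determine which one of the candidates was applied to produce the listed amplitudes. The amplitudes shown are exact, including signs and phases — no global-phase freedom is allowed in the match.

It was Y(a) that produced the state shown.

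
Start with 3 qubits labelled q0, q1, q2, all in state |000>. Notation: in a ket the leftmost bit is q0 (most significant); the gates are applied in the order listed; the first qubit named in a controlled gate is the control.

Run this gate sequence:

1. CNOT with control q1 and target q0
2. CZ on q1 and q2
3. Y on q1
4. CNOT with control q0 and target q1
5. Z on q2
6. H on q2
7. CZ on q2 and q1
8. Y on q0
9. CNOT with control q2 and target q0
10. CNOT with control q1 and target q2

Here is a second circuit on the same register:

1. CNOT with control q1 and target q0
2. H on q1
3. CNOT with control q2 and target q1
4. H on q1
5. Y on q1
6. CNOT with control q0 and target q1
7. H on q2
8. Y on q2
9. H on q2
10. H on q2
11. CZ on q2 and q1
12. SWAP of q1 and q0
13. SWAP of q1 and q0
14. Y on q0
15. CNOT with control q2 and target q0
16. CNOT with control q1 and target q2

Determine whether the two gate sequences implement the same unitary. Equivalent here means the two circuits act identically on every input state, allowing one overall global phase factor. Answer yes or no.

No, they are not equivalent — no single phase factor reconciles the two unitaries.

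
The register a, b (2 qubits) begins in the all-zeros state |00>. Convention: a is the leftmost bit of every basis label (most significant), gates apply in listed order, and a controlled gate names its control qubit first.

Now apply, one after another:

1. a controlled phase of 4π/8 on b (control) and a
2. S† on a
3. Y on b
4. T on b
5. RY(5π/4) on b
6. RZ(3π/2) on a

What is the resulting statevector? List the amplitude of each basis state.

The final amplitudes are -sqrt(sqrt(2) + 2)/2 on |00>, -sqrt(2 - sqrt(2))/2 on |01>, 0 on |10>, 0 on |11>.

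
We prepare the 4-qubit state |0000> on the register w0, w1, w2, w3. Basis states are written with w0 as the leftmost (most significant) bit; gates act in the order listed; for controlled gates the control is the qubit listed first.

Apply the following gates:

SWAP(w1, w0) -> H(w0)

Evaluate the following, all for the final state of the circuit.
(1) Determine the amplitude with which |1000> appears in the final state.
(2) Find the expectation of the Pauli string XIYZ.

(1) The amplitude on |1000> is sqrt(2)/2.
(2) The expectation value of XIYZ is 0.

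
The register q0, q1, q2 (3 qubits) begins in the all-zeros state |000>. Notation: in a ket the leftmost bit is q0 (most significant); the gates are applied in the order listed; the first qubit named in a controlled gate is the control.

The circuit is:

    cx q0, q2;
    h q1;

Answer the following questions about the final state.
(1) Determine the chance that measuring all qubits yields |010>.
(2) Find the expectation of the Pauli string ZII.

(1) The probability of measuring |010> is 1/2.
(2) The observable ZII averages to 1.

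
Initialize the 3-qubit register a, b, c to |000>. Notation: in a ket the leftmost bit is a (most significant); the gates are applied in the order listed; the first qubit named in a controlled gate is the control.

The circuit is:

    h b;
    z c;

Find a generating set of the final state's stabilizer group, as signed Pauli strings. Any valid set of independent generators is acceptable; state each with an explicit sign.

One valid set of independent stabilizer generators is +IXI, +ZII, +IIZ (any independent generating set of the same group is equally correct).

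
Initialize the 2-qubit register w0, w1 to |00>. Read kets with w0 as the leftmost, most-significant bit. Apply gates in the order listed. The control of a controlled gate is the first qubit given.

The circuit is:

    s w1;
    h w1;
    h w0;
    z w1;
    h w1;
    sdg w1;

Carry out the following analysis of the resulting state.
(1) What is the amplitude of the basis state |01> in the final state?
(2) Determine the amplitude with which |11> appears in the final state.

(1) The amplitude on |01> is -sqrt(2)*I/2.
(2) The amplitude on |11> is -sqrt(2)*I/2.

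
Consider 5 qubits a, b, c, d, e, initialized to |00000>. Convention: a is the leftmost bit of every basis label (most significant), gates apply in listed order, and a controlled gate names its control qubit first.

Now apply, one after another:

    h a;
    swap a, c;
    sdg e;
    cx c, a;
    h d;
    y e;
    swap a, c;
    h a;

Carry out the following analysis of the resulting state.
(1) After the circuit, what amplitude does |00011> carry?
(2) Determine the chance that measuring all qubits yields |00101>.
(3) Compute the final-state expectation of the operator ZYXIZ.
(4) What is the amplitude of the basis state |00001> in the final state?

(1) |00011> carries amplitude sqrt(2)*I/4 in the final state.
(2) Outcome |00101> occurs with probability 1/8.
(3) In the final state, ZYXIZ has expectation 0.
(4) |00001> carries amplitude sqrt(2)*I/4 in the final state.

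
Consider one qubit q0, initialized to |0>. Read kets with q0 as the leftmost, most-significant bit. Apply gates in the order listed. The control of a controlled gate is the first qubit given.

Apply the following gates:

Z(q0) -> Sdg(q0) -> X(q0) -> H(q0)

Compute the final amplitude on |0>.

The amplitude on |0> is sqrt(2)/2.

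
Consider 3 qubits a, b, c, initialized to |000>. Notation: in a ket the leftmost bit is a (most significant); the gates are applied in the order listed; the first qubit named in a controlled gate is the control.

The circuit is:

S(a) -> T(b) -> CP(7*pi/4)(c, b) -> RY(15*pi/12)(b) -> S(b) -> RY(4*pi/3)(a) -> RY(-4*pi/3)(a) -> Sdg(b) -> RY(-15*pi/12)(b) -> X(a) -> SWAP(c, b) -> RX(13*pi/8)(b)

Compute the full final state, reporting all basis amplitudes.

The resulting statevector has amplitude -cos(3*pi/16) on |100>, -I*sin(3*pi/16) on |110>, and 0 on every other basis state. Key observation: gates 4-9 undo each other exactly, leaving only the rest of the circuit to track.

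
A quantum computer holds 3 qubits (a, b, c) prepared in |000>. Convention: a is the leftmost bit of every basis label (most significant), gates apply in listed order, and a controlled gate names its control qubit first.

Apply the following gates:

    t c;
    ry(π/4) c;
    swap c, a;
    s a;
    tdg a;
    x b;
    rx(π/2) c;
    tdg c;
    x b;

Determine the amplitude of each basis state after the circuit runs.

The final amplitudes are sqrt(2*sqrt(2) + 4)/4 on |000>, -sqrt(2*sqrt(2) + 4)*exp(I*pi/4)/4 on |001>, 0 on |010>, 0 on |011>, sqrt(4 - 2*sqrt(2))*exp(I*pi/4)/4 on |100>, -I*sqrt(4 - 2*sqrt(2))/4 on |101>, 0 on |110>, 0 on |111>.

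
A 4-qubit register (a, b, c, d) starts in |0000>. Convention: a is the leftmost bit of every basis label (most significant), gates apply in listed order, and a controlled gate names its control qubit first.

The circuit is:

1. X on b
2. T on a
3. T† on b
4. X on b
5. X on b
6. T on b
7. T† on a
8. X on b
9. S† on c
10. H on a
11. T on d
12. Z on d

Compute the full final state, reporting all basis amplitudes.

After the circuit, the state carries amplitude sqrt(2)/2 on |0000>, sqrt(2)/2 on |1000>, and 0 on every other basis state. Key observation: gates 1-8 undo each other exactly, leaving only the rest of the circuit to track.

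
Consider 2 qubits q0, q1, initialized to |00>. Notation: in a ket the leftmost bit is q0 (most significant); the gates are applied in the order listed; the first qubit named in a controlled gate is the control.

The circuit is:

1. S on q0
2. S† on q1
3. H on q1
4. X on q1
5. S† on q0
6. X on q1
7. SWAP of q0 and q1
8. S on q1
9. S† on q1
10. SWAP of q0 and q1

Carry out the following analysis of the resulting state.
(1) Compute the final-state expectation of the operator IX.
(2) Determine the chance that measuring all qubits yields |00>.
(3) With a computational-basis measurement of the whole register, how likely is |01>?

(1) The observable IX averages to 1. Key observation: steps 7-10 multiply out to the identity, so the circuit reduces to the remaining gates.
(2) A full measurement returns |00> with probability 1/2.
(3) A full measurement returns |01> with probability 1/2.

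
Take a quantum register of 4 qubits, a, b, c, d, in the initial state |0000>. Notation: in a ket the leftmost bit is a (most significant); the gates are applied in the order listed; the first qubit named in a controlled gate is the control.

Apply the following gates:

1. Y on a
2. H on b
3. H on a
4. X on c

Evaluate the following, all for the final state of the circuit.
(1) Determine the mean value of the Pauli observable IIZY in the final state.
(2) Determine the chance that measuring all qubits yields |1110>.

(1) The observable IIZY averages to 0.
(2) The probability of measuring |1110> is 1/4.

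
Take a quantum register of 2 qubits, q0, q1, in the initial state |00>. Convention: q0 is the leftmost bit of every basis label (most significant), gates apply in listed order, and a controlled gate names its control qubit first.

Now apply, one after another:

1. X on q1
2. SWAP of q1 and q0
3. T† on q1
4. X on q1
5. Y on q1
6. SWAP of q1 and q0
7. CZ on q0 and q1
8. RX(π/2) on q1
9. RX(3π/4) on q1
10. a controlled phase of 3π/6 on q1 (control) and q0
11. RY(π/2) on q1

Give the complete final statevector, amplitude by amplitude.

The resulting statevector has amplitude -(1 - I)*(sqrt(2 - sqrt(2)) + I*sqrt(sqrt(2) + 2))/4 on |00>, -sqrt(sqrt(2) + 2)/4 - sqrt(2 - sqrt(2))/4 - I*sqrt(2 - sqrt(2))/4 + I*sqrt(sqrt(2) + 2)/4 on |01>, 0 on |10>, 0 on |11>.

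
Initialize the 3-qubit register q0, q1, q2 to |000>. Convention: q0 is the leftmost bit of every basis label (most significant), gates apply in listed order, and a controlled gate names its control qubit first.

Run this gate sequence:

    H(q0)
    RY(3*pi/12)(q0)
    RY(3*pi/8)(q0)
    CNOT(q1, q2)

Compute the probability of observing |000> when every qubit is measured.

A full measurement returns |000> with probability -sqrt(2)*sin(3*pi/16)*cos(3*pi/16)/2 - sqrt(1/2 - sqrt(2)/4)*sqrt(sqrt(2)/4 + 1/2)*cos(3*pi/16)**2 + sqrt(1/2 - sqrt(2)/4)*sqrt(sqrt(2)/4 + 1/2)*sin(3*pi/16)**2 + sin(3*pi/16)**2/2 + cos(3*pi/16)**2/2.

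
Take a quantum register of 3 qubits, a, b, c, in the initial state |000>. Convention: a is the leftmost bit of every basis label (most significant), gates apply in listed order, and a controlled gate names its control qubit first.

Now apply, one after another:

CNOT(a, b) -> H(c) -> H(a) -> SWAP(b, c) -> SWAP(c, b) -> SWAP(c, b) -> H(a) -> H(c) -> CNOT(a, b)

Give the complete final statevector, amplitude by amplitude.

The resulting statevector has amplitude 1/2 on |000>, 1/2 on |001>, 1/2 on |010>, 1/2 on |011>, 0 on |100>, 0 on |101>, 0 on |110>, 0 on |111>.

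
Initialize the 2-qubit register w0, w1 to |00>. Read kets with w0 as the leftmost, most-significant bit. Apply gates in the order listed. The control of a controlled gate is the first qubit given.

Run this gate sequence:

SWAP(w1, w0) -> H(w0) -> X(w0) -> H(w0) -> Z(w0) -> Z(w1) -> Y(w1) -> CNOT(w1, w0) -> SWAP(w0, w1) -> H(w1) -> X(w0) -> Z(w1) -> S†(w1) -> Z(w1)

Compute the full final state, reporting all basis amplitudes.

The resulting statevector has amplitude sqrt(2)*I/2 on |00>, -sqrt(2)/2 on |01>, 0 on |10>, 0 on |11>.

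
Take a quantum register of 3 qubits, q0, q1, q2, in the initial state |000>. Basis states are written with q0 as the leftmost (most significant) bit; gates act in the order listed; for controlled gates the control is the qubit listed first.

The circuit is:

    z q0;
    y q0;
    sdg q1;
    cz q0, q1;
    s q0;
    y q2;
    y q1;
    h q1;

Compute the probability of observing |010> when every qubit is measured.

The probability of measuring |010> is 0.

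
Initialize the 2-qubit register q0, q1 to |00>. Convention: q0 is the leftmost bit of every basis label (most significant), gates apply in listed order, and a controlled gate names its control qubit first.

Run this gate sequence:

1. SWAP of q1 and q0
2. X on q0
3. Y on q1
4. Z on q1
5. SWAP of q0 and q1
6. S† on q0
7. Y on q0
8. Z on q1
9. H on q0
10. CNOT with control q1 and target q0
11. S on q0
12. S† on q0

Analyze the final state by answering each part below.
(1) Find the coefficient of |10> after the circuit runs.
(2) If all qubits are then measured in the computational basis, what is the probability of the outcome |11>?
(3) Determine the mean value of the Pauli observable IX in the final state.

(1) |10> carries amplitude 0 in the final state.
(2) A full measurement returns |11> with probability 1/2.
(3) The observable IX averages to 0.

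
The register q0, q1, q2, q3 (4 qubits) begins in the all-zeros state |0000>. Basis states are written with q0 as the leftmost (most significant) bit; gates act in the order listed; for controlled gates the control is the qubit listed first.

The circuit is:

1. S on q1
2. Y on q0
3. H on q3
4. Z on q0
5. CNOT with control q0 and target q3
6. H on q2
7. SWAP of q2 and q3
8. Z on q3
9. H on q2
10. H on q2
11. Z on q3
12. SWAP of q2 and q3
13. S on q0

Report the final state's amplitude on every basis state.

After the circuit, the state carries amplitude 1/2 on |1000>, 1/2 on |1001>, 1/2 on |1010>, 1/2 on |1011>, and 0 on every other basis state.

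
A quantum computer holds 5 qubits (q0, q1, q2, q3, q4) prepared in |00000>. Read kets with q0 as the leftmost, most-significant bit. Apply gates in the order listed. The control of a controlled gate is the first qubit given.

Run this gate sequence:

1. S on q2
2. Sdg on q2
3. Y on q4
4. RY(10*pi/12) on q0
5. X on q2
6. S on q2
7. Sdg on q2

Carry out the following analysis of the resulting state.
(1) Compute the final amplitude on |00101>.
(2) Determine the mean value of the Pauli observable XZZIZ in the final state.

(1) The amplitude on |00101> is I*(-sqrt(2) + sqrt(6))/4.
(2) The expectation value of XZZIZ is 1/2.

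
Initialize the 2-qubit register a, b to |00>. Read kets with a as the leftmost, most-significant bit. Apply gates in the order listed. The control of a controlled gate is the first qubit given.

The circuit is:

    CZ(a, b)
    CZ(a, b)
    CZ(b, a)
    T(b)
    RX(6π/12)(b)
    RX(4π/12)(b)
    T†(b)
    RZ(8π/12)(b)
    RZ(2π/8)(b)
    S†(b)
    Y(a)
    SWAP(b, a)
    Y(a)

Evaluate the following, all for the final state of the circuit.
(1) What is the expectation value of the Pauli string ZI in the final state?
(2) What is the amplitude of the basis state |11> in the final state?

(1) The observable ZI averages to sqrt(3)/2.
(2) The final state's coefficient on |11> equals (-sqrt(2) + sqrt(6))*exp(13*I*pi/24)/4.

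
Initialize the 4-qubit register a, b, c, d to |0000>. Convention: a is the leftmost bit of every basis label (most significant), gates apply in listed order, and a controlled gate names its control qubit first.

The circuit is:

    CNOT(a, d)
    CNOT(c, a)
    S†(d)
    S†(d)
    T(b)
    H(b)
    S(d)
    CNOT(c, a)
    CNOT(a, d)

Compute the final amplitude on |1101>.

|1101> carries amplitude 0 in the final state.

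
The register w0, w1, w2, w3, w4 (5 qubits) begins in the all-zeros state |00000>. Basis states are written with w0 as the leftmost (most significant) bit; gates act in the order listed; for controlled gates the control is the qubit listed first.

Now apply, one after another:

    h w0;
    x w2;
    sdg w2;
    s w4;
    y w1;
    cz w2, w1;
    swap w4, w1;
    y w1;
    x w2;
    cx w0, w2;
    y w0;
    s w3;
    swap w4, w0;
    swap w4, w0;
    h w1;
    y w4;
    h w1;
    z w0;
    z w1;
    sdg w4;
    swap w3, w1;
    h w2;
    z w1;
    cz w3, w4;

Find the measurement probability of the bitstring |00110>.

Outcome |00110> occurs with probability 1/4.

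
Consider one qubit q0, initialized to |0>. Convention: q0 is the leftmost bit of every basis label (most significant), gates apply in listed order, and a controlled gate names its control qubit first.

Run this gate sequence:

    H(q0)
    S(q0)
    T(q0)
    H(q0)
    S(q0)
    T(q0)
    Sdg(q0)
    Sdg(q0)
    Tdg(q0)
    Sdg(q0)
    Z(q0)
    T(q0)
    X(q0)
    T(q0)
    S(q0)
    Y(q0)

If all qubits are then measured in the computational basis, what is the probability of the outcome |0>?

A full measurement returns |0> with probability 1/2 - sqrt(2)/4.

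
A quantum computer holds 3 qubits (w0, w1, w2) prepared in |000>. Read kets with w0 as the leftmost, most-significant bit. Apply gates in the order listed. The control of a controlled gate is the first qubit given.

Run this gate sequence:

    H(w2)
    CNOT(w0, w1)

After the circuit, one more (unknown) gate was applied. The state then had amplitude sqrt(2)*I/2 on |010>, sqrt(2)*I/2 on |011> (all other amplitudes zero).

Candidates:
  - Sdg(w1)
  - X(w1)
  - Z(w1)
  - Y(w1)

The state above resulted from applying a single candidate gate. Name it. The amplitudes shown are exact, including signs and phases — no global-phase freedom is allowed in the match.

The unique candidate consistent with the amplitudes is Y(w1).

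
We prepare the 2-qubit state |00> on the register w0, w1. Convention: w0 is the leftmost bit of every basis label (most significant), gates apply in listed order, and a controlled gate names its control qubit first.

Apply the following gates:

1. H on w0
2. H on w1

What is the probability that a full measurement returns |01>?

The probability of measuring |01> is 1/4.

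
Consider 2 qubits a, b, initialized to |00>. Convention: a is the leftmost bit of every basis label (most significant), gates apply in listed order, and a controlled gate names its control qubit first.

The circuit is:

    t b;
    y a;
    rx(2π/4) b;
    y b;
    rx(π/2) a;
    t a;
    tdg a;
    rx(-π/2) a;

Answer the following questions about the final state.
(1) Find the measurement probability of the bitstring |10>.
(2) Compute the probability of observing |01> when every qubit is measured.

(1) Outcome |10> occurs with probability 1/2. Key observation: steps 5-8 multiply out to the identity, so the circuit reduces to the remaining gates.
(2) The probability of measuring |01> is 0.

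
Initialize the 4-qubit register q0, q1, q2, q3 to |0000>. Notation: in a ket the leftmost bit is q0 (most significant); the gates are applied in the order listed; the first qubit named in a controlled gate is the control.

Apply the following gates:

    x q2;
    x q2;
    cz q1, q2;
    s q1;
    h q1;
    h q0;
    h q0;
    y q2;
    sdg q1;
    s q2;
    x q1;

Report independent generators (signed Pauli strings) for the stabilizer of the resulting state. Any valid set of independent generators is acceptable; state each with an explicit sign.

The stabilizer group can be generated by +IYII, +ZIII, -IIZI, +IIIZ, among other valid generating sets.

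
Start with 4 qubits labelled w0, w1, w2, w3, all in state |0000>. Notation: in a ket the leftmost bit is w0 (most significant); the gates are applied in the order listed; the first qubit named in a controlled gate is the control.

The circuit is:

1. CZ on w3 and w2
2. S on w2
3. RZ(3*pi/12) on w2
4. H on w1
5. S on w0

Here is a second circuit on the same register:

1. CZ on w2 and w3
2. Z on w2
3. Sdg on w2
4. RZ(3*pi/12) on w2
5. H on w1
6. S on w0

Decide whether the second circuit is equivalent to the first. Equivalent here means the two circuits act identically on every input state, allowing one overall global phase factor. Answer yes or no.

Yes — the two circuits implement the same unitary up to a global phase.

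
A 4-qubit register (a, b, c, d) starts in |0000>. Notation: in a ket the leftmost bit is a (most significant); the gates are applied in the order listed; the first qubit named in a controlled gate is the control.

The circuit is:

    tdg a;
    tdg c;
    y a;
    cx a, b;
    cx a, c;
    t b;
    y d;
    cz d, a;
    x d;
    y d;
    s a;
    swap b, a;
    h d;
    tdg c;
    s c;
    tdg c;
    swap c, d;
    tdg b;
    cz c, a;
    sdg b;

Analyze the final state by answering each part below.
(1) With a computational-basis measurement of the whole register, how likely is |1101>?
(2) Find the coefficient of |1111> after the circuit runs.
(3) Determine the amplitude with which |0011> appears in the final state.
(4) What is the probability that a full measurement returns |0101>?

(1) Outcome |1101> occurs with probability 1/2.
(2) The amplitude on |1111> is sqrt(2)*I/2.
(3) |0011> carries amplitude 0 in the final state.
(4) Outcome |0101> occurs with probability 0.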